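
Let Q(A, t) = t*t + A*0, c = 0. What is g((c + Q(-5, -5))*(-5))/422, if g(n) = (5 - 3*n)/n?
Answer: -38/5275 ≈ -0.0072038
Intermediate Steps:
Q(A, t) = t**2 (Q(A, t) = t**2 + 0 = t**2)
g(n) = (5 - 3*n)/n
g((c + Q(-5, -5))*(-5))/422 = (-3 + 5/(((0 + (-5)**2)*(-5))))/422 = (-3 + 5/(((0 + 25)*(-5))))*(1/422) = (-3 + 5/((25*(-5))))*(1/422) = (-3 + 5/(-125))*(1/422) = (-3 + 5*(-1/125))*(1/422) = (-3 - 1/25)*(1/422) = -76/25*1/422 = -38/5275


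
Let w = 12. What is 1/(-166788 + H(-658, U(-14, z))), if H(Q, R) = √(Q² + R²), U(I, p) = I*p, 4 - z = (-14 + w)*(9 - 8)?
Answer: -41697/6954449231 - 7*√2245/13908898462 ≈ -6.0196e-6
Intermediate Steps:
z = 6 (z = 4 - (-14 + 12)*(9 - 8) = 4 - (-2) = 4 - 1*(-2) = 4 + 2 = 6)
1/(-166788 + H(-658, U(-14, z))) = 1/(-166788 + √((-658)² + (-14*6)²)) = 1/(-166788 + √(432964 + (-84)²)) = 1/(-166788 + √(432964 + 7056)) = 1/(-166788 + √440020) = 1/(-166788 + 14*√2245)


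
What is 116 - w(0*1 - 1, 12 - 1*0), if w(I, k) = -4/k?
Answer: 349/3 ≈ 116.33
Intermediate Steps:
116 - w(0*1 - 1, 12 - 1*0) = 116 - (-4)/(12 - 1*0) = 116 - (-4)/(12 + 0) = 116 - (-4)/12 = 116 - 1*(-1/3) = 116 + 1/3 = 349/3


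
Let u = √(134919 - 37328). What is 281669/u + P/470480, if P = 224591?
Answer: 224591/470480 + 281669*√97591/97591 ≈ 902.12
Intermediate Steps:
u = √97591 ≈ 312.40
281669/u + P/470480 = 281669/(√97591) + 224591/470480 = 281669*(√97591/97591) + 224591*(1/470480) = 281669*√97591/97591 + 224591/470480 = 224591/470480 + 281669*√97591/97591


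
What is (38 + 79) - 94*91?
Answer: -8437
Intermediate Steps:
(38 + 79) - 94*91 = 117 - 8554 = -8437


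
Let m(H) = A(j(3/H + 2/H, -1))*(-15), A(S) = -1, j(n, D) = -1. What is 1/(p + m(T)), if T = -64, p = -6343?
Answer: -1/6328 ≈ -0.00015803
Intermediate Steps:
m(H) = 15 (m(H) = -1*(-15) = 15)
1/(p + m(T)) = 1/(-6343 + 15) = 1/(-6328) = -1/6328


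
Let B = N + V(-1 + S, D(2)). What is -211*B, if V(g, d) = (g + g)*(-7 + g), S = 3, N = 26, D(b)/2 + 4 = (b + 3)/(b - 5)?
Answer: -1266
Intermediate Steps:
D(b) = -8 + 2*(3 + b)/(-5 + b) (D(b) = -8 + 2*((b + 3)/(b - 5)) = -8 + 2*((3 + b)/(-5 + b)) = -8 + 2*(3 + b)/(-5 + b))
V(g, d) = 2*g*(-7 + g) (V(g, d) = (2*g)*(-7 + g) = 2*g*(-7 + g))
B = 6 (B = 26 + 2*(-1 + 3)*(-7 + (-1 + 3)) = 26 + 2*2*(-7 + 2) = 26 + 2*2*(-5) = 26 - 20 = 6)
-211*B = -211*6 = -1266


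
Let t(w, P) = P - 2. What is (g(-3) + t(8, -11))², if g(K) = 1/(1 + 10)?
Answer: 20164/121 ≈ 166.64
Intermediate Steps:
g(K) = 1/11
t(w, P) = -2 + P
(g(-3) + t(8, -11))² = (1/11 + (-2 - 11))² = (1/11 - 13)² = (-142/11)² = 20164/121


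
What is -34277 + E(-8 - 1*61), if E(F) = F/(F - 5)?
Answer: -2536429/74 ≈ -34276.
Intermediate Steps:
E(F) = F/(-5 + F)
-34277 + E(-8 - 1*61) = -34277 + (-8 - 1*61)/(-5 + (-8 - 1*61)) = -34277 + (-8 - 61)/(-5 + (-8 - 61)) = -34277 - 69/(-5 - 69) = -34277 - 69/(-74) = -34277 - 69*(-1/74) = -34277 + 69/74 = -2536429/74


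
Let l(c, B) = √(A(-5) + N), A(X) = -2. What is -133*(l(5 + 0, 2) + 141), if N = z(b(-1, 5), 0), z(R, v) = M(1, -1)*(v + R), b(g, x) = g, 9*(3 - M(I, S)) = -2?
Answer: -18753 - 133*I*√47/3 ≈ -18753.0 - 303.93*I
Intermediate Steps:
M(I, S) = 29/9 (M(I, S) = 3 - ⅑*(-2) = 3 + 2/9 = 29/9)
z(R, v) = 29*R/9 + 29*v/9 (z(R, v) = 29*(v + R)/9 = 29*(R + v)/9 = 29*R/9 + 29*v/9)
N = -29/9 (N = (29/9)*(-1) + (29/9)*0 = -29/9 + 0 = -29/9 ≈ -3.2222)
l(c, B) = I*√47/3 (l(c, B) = √(-2 - 29/9) = √(-47/9) = I*√47/3)
-133*(l(5 + 0, 2) + 141) = -133*(I*√47/3 + 141) = -133*(141 + I*√47/3) = -18753 - 133*I*√47/3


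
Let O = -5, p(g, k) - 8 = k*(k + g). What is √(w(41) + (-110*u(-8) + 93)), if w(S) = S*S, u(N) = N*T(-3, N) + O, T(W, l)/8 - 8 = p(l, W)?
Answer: 2*√86821 ≈ 589.31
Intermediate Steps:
p(g, k) = 8 + k*(g + k) (p(g, k) = 8 + k*(k + g) = 8 + k*(g + k))
T(W, l) = 128 + 8*W² + 8*W*l (T(W, l) = 64 + 8*(8 + W² + l*W) = 64 + 8*(8 + W² + W*l) = 64 + (64 + 8*W² + 8*W*l) = 128 + 8*W² + 8*W*l)
u(N) = -5 + N*(200 - 24*N) (u(N) = N*(128 + 8*(-3)² + 8*(-3)*N) - 5 = N*(128 + 8*9 - 24*N) - 5 = N*(128 + 72 - 24*N) - 5 = N*(200 - 24*N) - 5 = -5 + N*(200 - 24*N))
w(S) = S²
√(w(41) + (-110*u(-8) + 93)) = √(41² + (-110*(-5 + 8*(-8)*(25 - 3*(-8))) + 93)) = √(1681 + (-110*(-5 + 8*(-8)*(25 + 24)) + 93)) = √(1681 + (-110*(-5 + 8*(-8)*49) + 93)) = √(1681 + (-110*(-5 - 3136) + 93)) = √(1681 + (-110*(-3141) + 93)) = √(1681 + (345510 + 93)) = √(1681 + 345603) = √347284 = 2*√86821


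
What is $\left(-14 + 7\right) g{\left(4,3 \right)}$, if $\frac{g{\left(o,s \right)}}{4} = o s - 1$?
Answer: $-308$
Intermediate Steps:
$g{\left(o,s \right)} = -4 + 4 o s$ ($g{\left(o,s \right)} = 4 \left(o s - 1\right) = 4 \left(-1 + o s\right) = -4 + 4 o s$)
$\left(-14 + 7\right) g{\left(4,3 \right)} = \left(-14 + 7\right) \left(-4 + 4 \cdot 4 \cdot 3\right) = - 7 \left(-4 + 48\right) = \left(-7\right) 44 = -308$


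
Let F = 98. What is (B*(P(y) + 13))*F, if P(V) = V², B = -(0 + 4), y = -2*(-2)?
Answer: -11368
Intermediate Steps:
y = 4
B = -4 (B = -1*4 = -4)
(B*(P(y) + 13))*F = -4*(4² + 13)*98 = -4*(16 + 13)*98 = -4*29*98 = -116*98 = -11368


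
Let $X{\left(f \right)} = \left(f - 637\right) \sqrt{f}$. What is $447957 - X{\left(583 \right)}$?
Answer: $447957 + 54 \sqrt{583} \approx 4.4926 \cdot 10^{5}$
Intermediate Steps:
$X{\left(f \right)} = \sqrt{f} \left(-637 + f\right)$ ($X{\left(f \right)} = \left(-637 + f\right) \sqrt{f} = \sqrt{f} \left(-637 + f\right)$)
$447957 - X{\left(583 \right)} = 447957 - \sqrt{583} \left(-637 + 583\right) = 447957 - \sqrt{583} \left(-54\right) = 447957 - - 54 \sqrt{583} = 447957 + 54 \sqrt{583}$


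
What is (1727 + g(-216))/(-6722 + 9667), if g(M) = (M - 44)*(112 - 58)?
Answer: -12313/2945 ≈ -4.1810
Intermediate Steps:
g(M) = -2376 + 54*M (g(M) = (-44 + M)*54 = -2376 + 54*M)
(1727 + g(-216))/(-6722 + 9667) = (1727 + (-2376 + 54*(-216)))/(-6722 + 9667) = (1727 + (-2376 - 11664))/2945 = (1727 - 14040)*(1/2945) = -12313*1/2945 = -12313/2945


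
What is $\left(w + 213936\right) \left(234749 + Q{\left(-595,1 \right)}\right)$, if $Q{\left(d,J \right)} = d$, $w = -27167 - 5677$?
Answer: $42403416168$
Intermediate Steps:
$w = -32844$ ($w = -27167 - 5677 = -32844$)
$\left(w + 213936\right) \left(234749 + Q{\left(-595,1 \right)}\right) = \left(-32844 + 213936\right) \left(234749 - 595\right) = 181092 \cdot 234154 = 42403416168$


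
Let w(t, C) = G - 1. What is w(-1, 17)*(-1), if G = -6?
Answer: 7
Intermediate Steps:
w(t, C) = -7 (w(t, C) = -6 - 1 = -7)
w(-1, 17)*(-1) = -7*(-1) = 7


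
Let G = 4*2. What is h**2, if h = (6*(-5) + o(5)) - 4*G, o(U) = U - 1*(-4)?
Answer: 2809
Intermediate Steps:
G = 8
o(U) = 4 + U (o(U) = U + 4 = 4 + U)
h = -53 (h = (6*(-5) + (4 + 5)) - 4*8 = (-30 + 9) - 32 = -21 - 32 = -53)
h**2 = (-53)**2 = 2809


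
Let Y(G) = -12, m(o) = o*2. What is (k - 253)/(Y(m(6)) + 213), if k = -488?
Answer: -247/67 ≈ -3.6866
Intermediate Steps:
m(o) = 2*o
(k - 253)/(Y(m(6)) + 213) = (-488 - 253)/(-12 + 213) = -741/201 = -741*1/201 = -247/67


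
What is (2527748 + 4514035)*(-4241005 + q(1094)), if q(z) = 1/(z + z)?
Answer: -65342950356228237/2188 ≈ -2.9864e+13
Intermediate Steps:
q(z) = 1/(2*z)
(2527748 + 4514035)*(-4241005 + q(1094)) = (2527748 + 4514035)*(-4241005 + (1/2)/1094) = 7041783*(-4241005 + (1/2)*(1/1094)) = 7041783*(-4241005 + 1/2188) = 7041783*(-9279318939/2188) = -65342950356228237/2188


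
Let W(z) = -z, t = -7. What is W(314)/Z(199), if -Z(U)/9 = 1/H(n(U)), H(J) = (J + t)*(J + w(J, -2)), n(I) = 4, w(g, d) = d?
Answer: -628/3 ≈ -209.33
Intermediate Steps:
H(J) = (-7 + J)*(-2 + J) (H(J) = (J - 7)*(J - 2) = (-7 + J)*(-2 + J))
Z(U) = 3/2 (Z(U) = -9/(14 + 4² - 9*4) = -9/(14 + 16 - 36) = -9/(-6) = -9*(-⅙) = 3/2)
W(314)/Z(199) = (-1*314)/(3/2) = -314*⅔ = -628/3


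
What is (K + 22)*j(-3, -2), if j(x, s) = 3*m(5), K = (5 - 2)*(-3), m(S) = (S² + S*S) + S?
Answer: 2145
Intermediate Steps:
m(S) = S + 2*S² (m(S) = (S² + S²) + S = 2*S² + S = S + 2*S²)
K = -9 (K = 3*(-3) = -9)
j(x, s) = 165 (j(x, s) = 3*(5*(1 + 2*5)) = 3*(5*(1 + 10)) = 3*(5*11) = 3*55 = 165)
(K + 22)*j(-3, -2) = (-9 + 22)*165 = 13*165 = 2145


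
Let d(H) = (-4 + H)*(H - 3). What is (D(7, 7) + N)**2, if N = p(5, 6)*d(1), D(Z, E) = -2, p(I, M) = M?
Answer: 1156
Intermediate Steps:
d(H) = (-4 + H)*(-3 + H)
N = 36 (N = 6*(12 + 1**2 - 7*1) = 6*(12 + 1 - 7) = 6*6 = 36)
(D(7, 7) + N)**2 = (-2 + 36)**2 = 34**2 = 1156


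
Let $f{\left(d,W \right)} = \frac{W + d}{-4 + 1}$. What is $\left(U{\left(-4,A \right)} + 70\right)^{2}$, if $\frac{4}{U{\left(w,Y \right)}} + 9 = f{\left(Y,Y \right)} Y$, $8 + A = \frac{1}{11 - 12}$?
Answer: $\frac{19412836}{3969} \approx 4891.1$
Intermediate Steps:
$A = -9$ ($A = -8 + \frac{1}{11 - 12} = -8 + \frac{1}{-1} = -8 - 1 = -9$)
$f{\left(d,W \right)} = - \frac{W}{3} - \frac{d}{3}$ ($f{\left(d,W \right)} = \frac{W + d}{-3} = \left(W + d\right) \left(- \frac{1}{3}\right) = - \frac{W}{3} - \frac{d}{3}$)
$U{\left(w,Y \right)} = \frac{4}{-9 - \frac{2 Y^{2}}{3}}$ ($U{\left(w,Y \right)} = \frac{4}{-9 + \left(- \frac{Y}{3} - \frac{Y}{3}\right) Y} = \frac{4}{-9 + - \frac{2 Y}{3} Y} = \frac{4}{-9 - \frac{2 Y^{2}}{3}}$)
$\left(U{\left(-4,A \right)} + 70\right)^{2} = \left(\frac{12}{-27 - 2 \left(-9\right)^{2}} + 70\right)^{2} = \left(\frac{12}{-27 - 162} + 70\right)^{2} = \left(\frac{12}{-189} + 70\right)^{2} = \left(12 \left(- \frac{1}{189}\right) + 70\right)^{2} = \left(- \frac{4}{63} + 70\right)^{2} = \left(\frac{4406}{63}\right)^{2} = \frac{19412836}{3969}$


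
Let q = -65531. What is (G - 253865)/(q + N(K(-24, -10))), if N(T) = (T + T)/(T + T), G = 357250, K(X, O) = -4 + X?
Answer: -20677/13106 ≈ -1.5777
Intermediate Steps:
N(T) = 1 (N(T) = (2*T)/((2*T)) = (2*T)*(1/(2*T)) = 1)
(G - 253865)/(q + N(K(-24, -10))) = (357250 - 253865)/(-65531 + 1) = 103385/(-65530) = 103385*(-1/65530) = -20677/13106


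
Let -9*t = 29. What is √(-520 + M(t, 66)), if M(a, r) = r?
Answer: I*√454 ≈ 21.307*I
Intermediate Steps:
t = -29/9 (t = -⅑*29 = -29/9 ≈ -3.2222)
√(-520 + M(t, 66)) = √(-520 + 66) = √(-454) = I*√454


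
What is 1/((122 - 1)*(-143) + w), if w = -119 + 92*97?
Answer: -1/8498 ≈ -0.00011767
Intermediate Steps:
w = 8805 (w = -119 + 8924 = 8805)
1/((122 - 1)*(-143) + w) = 1/((122 - 1)*(-143) + 8805) = 1/(121*(-143) + 8805) = 1/(-17303 + 8805) = 1/(-8498) = -1/8498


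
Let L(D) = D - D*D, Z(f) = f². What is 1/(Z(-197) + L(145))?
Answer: 1/17929 ≈ 5.5776e-5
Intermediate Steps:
L(D) = D - D²
1/(Z(-197) + L(145)) = 1/((-197)² + 145*(1 - 1*145)) = 1/(38809 + 145*(1 - 145)) = 1/(38809 + 145*(-144)) = 1/(38809 - 20880) = 1/17929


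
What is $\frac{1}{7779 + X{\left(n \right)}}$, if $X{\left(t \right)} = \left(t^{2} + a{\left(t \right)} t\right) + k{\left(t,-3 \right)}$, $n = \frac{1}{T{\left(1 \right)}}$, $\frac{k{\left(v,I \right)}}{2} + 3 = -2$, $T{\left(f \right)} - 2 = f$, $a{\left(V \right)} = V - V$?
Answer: $\frac{9}{69922} \approx 0.00012871$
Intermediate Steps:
$a{\left(V \right)} = 0$
$T{\left(f \right)} = 2 + f$
$k{\left(v,I \right)} = -10$ ($k{\left(v,I \right)} = -6 + 2 \left(-2\right) = -6 - 4 = -10$)
$n = \frac{1}{3}$ ($n = \frac{1}{2 + 1} = \frac{1}{3} \approx 0.33333$)
$X{\left(t \right)} = -10 + t^{2}$ ($X{\left(t \right)} = \left(t^{2} + 0 t\right) - 10 = \left(t^{2} + 0\right) - 10 = t^{2} - 10 = -10 + t^{2}$)
$\frac{1}{7779 + X{\left(n \right)}} = \frac{1}{7779 - \left(10 - \left(\frac{1}{3}\right)^{2}\right)} = \frac{1}{7779 + \left(-10 + \frac{1}{9}\right)} = \frac{1}{7779 - \frac{89}{9}} = \frac{1}{\frac{69922}{9}} = \frac{9}{69922}$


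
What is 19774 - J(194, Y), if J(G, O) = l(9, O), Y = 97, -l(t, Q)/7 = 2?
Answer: 19788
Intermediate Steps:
l(t, Q) = -14 (l(t, Q) = -7*2 = -14)
J(G, O) = -14
19774 - J(194, Y) = 19774 - 1*(-14) = 19774 + 14 = 19788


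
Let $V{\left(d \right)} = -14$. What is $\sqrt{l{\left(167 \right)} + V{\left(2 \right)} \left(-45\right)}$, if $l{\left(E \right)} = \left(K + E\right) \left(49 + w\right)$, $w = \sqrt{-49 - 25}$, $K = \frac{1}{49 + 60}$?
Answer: $\frac{\sqrt{104712594 + 1984236 i \sqrt{74}}}{109} \approx 94.189 + 7.6265 i$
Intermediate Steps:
$K = \frac{1}{109} \approx 0.0091743$
$w = i \sqrt{74}$ ($w = \sqrt{-74} = i \sqrt{74} \approx 8.6023 i$)
$l{\left(E \right)} = \left(49 + i \sqrt{74}\right) \left(\frac{1}{109} + E\right)$ ($l{\left(E \right)} = \left(\frac{1}{109} + E\right) \left(49 + i \sqrt{74}\right) = \left(49 + i \sqrt{74}\right) \left(\frac{1}{109} + E\right)$)
$\sqrt{l{\left(167 \right)} + V{\left(2 \right)} \left(-45\right)} = \sqrt{\left(\frac{49}{109} + 49 \cdot 167 + \frac{i \sqrt{74}}{109} + i 167 \sqrt{74}\right) - -630} = \sqrt{\left(\frac{49}{109} + 8183 + \frac{i \sqrt{74}}{109} + 167 i \sqrt{74}\right) + 630} = \sqrt{\left(\frac{891996}{109} + \frac{18204 i \sqrt{74}}{109}\right) + 630} = \sqrt{\frac{960666}{109} + \frac{18204 i \sqrt{74}}{109}}$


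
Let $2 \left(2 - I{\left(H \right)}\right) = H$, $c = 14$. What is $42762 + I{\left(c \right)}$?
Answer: $42757$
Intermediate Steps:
$I{\left(H \right)} = 2 - \frac{H}{2}$
$42762 + I{\left(c \right)} = 42762 + \left(2 - 7\right) = 42762 - 5 = 42757$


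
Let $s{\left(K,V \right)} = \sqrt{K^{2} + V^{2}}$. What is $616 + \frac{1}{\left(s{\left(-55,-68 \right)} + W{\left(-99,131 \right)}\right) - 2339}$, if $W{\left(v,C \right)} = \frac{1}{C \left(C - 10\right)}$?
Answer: $\frac{845564112022131832}{1372669967054695} - \frac{251254201 \sqrt{7649}}{1372669967054695} \approx 616.0$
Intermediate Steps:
$W{\left(v,C \right)} = \frac{1}{C \left(-10 + C\right)}$ ($W{\left(v,C \right)} = \frac{1}{C \left(C - 10\right)} = \frac{1}{C \left(-10 + C\right)}$)
$616 + \frac{1}{\left(s{\left(-55,-68 \right)} + W{\left(-99,131 \right)}\right) - 2339} = 616 + \frac{1}{\left(\sqrt{\left(-55\right)^{2} + \left(-68\right)^{2}} + \frac{1}{131 \left(-10 + 131\right)}\right) - 2339} = 616 + \frac{1}{\left(\sqrt{3025 + 4624} + \frac{1}{131 \cdot 121}\right) - 2339} = 616 + \frac{1}{\left(\sqrt{7649} + \frac{1}{131} \cdot \frac{1}{121}\right) - 2339} = 616 + \frac{1}{\left(\sqrt{7649} + \frac{1}{15851}\right) - 2339} = 616 + \frac{1}{\left(\frac{1}{15851} + \sqrt{7649}\right) - 2339} = 616 + \frac{1}{- \frac{37075488}{15851} + \sqrt{7649}}$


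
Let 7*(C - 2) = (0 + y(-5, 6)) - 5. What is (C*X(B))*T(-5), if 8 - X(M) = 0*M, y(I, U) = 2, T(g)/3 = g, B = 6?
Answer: -1320/7 ≈ -188.57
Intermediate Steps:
T(g) = 3*g
X(M) = 8 (X(M) = 8 - 0*M = 8 - 1*0 = 8 + 0 = 8)
C = 11/7 (C = 2 + ((0 + 2) - 5)/7 = 2 + (2 - 5)/7 = 2 + (⅐)*(-3) = 2 - 3/7 = 11/7 ≈ 1.5714)
(C*X(B))*T(-5) = ((11/7)*8)*(3*(-5)) = (88/7)*(-15) = -1320/7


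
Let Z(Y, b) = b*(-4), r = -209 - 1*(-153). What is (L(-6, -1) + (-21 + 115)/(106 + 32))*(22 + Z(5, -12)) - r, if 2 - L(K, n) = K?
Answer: 45794/69 ≈ 663.68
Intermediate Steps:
L(K, n) = 2 - K
r = -56 (r = -209 + 153 = -56)
Z(Y, b) = -4*b
(L(-6, -1) + (-21 + 115)/(106 + 32))*(22 + Z(5, -12)) - r = ((2 - 1*(-6)) + (-21 + 115)/(106 + 32))*(22 - 4*(-12)) - 1*(-56) = ((2 + 6) + 94/138)*(22 + 48) + 56 = (8 + 94*(1/138))*70 + 56 = (8 + 47/69)*70 + 56 = (599/69)*70 + 56 = 41930/69 + 56 = 45794/69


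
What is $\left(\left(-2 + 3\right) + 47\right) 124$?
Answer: $5952$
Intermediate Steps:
$\left(\left(-2 + 3\right) + 47\right) 124 = \left(1 + 47\right) 124 = 48 \cdot 124 = 5952$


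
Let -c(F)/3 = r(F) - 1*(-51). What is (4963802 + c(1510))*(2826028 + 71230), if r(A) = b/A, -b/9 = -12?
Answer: 10857633220347914/755 ≈ 1.4381e+13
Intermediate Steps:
b = 108 (b = -9*(-12) = 108)
r(A) = 108/A
c(F) = -153 - 324/F (c(F) = -3*(108/F - 1*(-51)) = -3*(108/F + 51) = -3*(51 + 108/F) = -153 - 324/F)
(4963802 + c(1510))*(2826028 + 71230) = (4963802 + (-153 - 324/1510))*(2826028 + 71230) = (4963802 + (-153 - 324*1/1510))*2897258 = (4963802 + (-153 - 162/755))*2897258 = (4963802 - 115677/755)*2897258 = (3747554833/755)*2897258 = 10857633220347914/755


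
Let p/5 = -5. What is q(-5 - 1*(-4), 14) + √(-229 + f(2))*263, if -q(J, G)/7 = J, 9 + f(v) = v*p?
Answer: 7 + 3156*I*√2 ≈ 7.0 + 4463.3*I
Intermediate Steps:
p = -25 (p = 5*(-5) = -25)
f(v) = -9 - 25*v (f(v) = -9 + v*(-25) = -9 - 25*v)
q(J, G) = -7*J
q(-5 - 1*(-4), 14) + √(-229 + f(2))*263 = -7*(-5 - 1*(-4)) + √(-229 + (-9 - 25*2))*263 = -7*(-5 + 4) + √(-229 + (-9 - 50))*263 = -7*(-1) + √(-229 - 59)*263 = 7 + √(-288)*263 = 7 + (12*I*√2)*263 = 7 + 3156*I*√2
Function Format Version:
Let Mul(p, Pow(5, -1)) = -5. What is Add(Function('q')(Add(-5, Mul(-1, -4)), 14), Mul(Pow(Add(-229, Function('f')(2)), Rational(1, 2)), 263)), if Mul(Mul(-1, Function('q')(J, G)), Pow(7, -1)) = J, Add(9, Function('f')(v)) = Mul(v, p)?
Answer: Add(7, Mul(3156, I, Pow(2, Rational(1, 2)))) ≈ Add(7.0000, Mul(4463.3, I))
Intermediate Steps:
p = -25 (p = Mul(5, -5) = -25)
Function('f')(v) = Add(-9, Mul(-25, v)) (Function('f')(v) = Add(-9, Mul(v, -25)) = Add(-9, Mul(-25, v)))
Function('q')(J, G) = Mul(-7, J)
Add(Function('q')(Add(-5, Mul(-1, -4)), 14), Mul(Pow(Add(-229, Function('f')(2)), Rational(1, 2)), 263)) = Add(Mul(-7, Add(-5, Mul(-1, -4))), Mul(Pow(Add(-229, Add(-9, Mul(-25, 2))), Rational(1, 2)), 263)) = Add(Mul(-7, Add(-5, 4)), Mul(Pow(Add(-229, Add(-9, -50)), Rational(1, 2)), 263)) = Add(Mul(-7, -1), Mul(Pow(Add(-229, -59), Rational(1, 2)), 263)) = Add(7, Mul(Pow(-288, Rational(1, 2)), 263)) = Add(7, Mul(Mul(12, I, Pow(2, Rational(1, 2))), 263)) = Add(7, Mul(3156, I, Pow(2, Rational(1, 2))))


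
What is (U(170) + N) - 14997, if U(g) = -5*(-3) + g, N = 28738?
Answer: 13926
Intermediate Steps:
U(g) = 15 + g
(U(170) + N) - 14997 = ((15 + 170) + 28738) - 14997 = (185 + 28738) - 14997 = 28923 - 14997 = 13926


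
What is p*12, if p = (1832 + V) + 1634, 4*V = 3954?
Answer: 53454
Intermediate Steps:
V = 1977/2 (V = (¼)*3954 = 1977/2 ≈ 988.50)
p = 8909/2 (p = (1832 + 1977/2) + 1634 = 5641/2 + 1634 = 8909/2 ≈ 4454.5)
p*12 = (8909/2)*12 = 53454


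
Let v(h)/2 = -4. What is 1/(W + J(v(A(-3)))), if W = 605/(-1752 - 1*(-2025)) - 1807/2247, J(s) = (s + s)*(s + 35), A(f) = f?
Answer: -1391/598948 ≈ -0.0023224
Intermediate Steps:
v(h) = -8 (v(h) = 2*(-4) = -8)
J(s) = 2*s*(35 + s) (J(s) = (2*s)*(35 + s) = 2*s*(35 + s))
W = 1964/1391 (W = 605/(-1752 + 2025) - 1807*1/2247 = 605/273 - 1807/2247 = 1964/1391 ≈ 1.4119)
1/(W + J(v(A(-3)))) = 1/(1964/1391 + 2*(-8)*(35 - 8)) = 1/(1964/1391 + 2*(-8)*27) = 1/(1964/1391 - 432) = 1/(-598948/1391) = -1391/598948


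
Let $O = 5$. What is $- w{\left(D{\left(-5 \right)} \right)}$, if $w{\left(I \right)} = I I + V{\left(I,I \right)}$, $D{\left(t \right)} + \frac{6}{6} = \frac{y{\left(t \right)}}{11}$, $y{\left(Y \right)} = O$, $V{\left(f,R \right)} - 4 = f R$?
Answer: $- \frac{556}{121} \approx -4.595$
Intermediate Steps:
$V{\left(f,R \right)} = 4 + R f$ ($V{\left(f,R \right)} = 4 + f R = 4 + R f$)
$y{\left(Y \right)} = 5$
$D{\left(t \right)} = - \frac{6}{11}$ ($D{\left(t \right)} = -1 + \frac{5}{11} = - \frac{6}{11}$)
$w{\left(I \right)} = 4 + 2 I^{2}$ ($w{\left(I \right)} = I I + \left(4 + I I\right) = I^{2} + \left(4 + I^{2}\right) = 4 + 2 I^{2}$)
$- w{\left(D{\left(-5 \right)} \right)} = - (4 + 2 \left(- \frac{6}{11}\right)^{2}) = - (4 + 2 \cdot \frac{36}{121}) = - (4 + \frac{72}{121}) = \left(-1\right) \frac{556}{121} = - \frac{556}{121}$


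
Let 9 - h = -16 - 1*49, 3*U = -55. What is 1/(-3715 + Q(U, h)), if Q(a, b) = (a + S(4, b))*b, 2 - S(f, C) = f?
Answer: -3/15659 ≈ -0.00019158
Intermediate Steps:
U = -55/3 (U = (⅓)*(-55) = -55/3 ≈ -18.333)
S(f, C) = 2 - f
h = 74 (h = 9 - (-16 - 1*49) = 9 - (-16 - 49) = 9 - 1*(-65) = 9 + 65 = 74)
Q(a, b) = b*(-2 + a) (Q(a, b) = (a + (2 - 1*4))*b = (a + (2 - 4))*b = (a - 2)*b = (-2 + a)*b = b*(-2 + a))
1/(-3715 + Q(U, h)) = 1/(-3715 + 74*(-2 - 55/3)) = 1/(-3715 + 74*(-61/3)) = 1/(-3715 - 4514/3) = 1/(-15659/3) = -3/15659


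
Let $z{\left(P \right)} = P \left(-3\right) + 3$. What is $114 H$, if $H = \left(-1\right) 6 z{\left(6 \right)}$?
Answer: $10260$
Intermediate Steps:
$z{\left(P \right)} = 3 - 3 P$ ($z{\left(P \right)} = - 3 P + 3 = 3 - 3 P$)
$H = 90$ ($H = \left(-1\right) 6 \left(3 - 18\right) = - 6 \left(3 - 18\right) = \left(-6\right) \left(-15\right) = 90$)
$114 H = 114 \cdot 90 = 10260$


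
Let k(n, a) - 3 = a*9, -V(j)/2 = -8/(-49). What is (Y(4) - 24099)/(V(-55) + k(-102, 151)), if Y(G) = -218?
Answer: -1191533/66722 ≈ -17.858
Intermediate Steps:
V(j) = -16/49 (V(j) = -(-16)/(-49) = -(-16)*(-1)/49 = -2*8/49 = -16/49)
k(n, a) = 3 + 9*a (k(n, a) = 3 + a*9 = 3 + 9*a)
(Y(4) - 24099)/(V(-55) + k(-102, 151)) = (-218 - 24099)/(-16/49 + (3 + 9*151)) = -24317/(-16/49 + (3 + 1359)) = -24317/(-16/49 + 1362) = -24317/66722/49 = -24317*49/66722 = -1191533/66722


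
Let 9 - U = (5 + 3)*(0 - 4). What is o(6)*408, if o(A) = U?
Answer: 16728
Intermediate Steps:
U = 41 (U = 9 - (5 + 3)*(0 - 4) = 9 - 8*(-4) = 9 - 1*(-32) = 9 + 32 = 41)
o(A) = 41
o(6)*408 = 41*408 = 16728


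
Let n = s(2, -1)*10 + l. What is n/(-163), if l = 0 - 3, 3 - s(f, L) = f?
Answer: -7/163 ≈ -0.042945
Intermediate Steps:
s(f, L) = 3 - f
l = -3
n = 7 (n = (3 - 1*2)*10 - 3 = (3 - 2)*10 - 3 = 1*10 - 3 = 10 - 3 = 7)
n/(-163) = 7/(-163) = 7*(-1/163) = -7/163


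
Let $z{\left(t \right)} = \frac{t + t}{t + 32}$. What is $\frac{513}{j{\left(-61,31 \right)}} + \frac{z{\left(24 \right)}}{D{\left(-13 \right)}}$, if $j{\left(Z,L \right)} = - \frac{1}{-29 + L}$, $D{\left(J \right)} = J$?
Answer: $- \frac{93372}{91} \approx -1026.1$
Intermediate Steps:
$z{\left(t \right)} = \frac{2 t}{32 + t}$
$\frac{513}{j{\left(-61,31 \right)}} + \frac{z{\left(24 \right)}}{D{\left(-13 \right)}} = \frac{513}{\left(-1\right) \frac{1}{-29 + 31}} + \frac{2 \cdot 24 \frac{1}{32 + 24}}{-13} = \frac{513}{\left(-1\right) \frac{1}{2}} + 2 \cdot 24 \cdot \frac{1}{56} \left(- \frac{1}{13}\right) = \frac{513}{- \frac{1}{2}} + \frac{6}{7} \left(- \frac{1}{13}\right) = 513 \left(-2\right) - \frac{6}{91} = -1026 - \frac{6}{91} = - \frac{93372}{91}$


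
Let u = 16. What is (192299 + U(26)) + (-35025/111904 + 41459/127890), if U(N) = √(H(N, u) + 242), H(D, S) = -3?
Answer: 1376034280483063/7155701280 + √239 ≈ 1.9231e+5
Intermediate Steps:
U(N) = √239 (U(N) = √(-3 + 242) = √239)
(192299 + U(26)) + (-35025/111904 + 41459/127890) = (192299 + √239) + (-35025/111904 + 41459/127890) = (192299 + √239) + 80040343/7155701280 = 1376034280483063/7155701280 + √239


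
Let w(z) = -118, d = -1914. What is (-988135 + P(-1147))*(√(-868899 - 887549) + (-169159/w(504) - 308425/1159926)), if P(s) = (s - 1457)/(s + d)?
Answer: -148341981930203793251/104740737837 - 12098714524*I*√109778/3061 ≈ -1.4163e+9 - 1.3096e+9*I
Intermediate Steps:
P(s) = (-1457 + s)/(-1914 + s) (P(s) = (s - 1457)/(s - 1914) = (-1457 + s)/(-1914 + s))
(-988135 + P(-1147))*(√(-868899 - 887549) + (-169159/w(504) - 308425/1159926)) = (-988135 + (-1457 - 1147)/(-1914 - 1147))*(√(-868899 - 887549) + (-169159/(-118) - 308425/1159926)) = (-988135 - 2604/(-3061))*(√(-1756448) + (-169159*(-1/118) - 308425*1/1159926)) = (-988135 - 1/3061*(-2604))*(4*I*√109778 + (169159/118 - 308425/1159926)) = (-988135 + 2604/3061)*(4*I*√109778 + 49043882021/34217817) = -3024678631*(49043882021/34217817 + 4*I*√109778)/3061 = -148341981930203793251/104740737837 - 12098714524*I*√109778/3061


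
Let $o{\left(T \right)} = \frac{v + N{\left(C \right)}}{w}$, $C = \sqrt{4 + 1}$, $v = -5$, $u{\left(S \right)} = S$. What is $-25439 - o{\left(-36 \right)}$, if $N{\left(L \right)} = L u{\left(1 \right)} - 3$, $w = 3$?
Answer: $- \frac{76309}{3} - \frac{\sqrt{5}}{3} \approx -25437.0$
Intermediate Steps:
$C = \sqrt{5} \approx 2.2361$
$N{\left(L \right)} = -3 + L$ ($N{\left(L \right)} = L 1 - 3 = L - 3 = -3 + L$)
$o{\left(T \right)} = - \frac{8}{3} + \frac{\sqrt{5}}{3}$ ($o{\left(T \right)} = \frac{-5 - \left(3 - \sqrt{5}\right)}{3} = \frac{-8 + \sqrt{5}}{3} = - \frac{8}{3} + \frac{\sqrt{5}}{3}$)
$-25439 - o{\left(-36 \right)} = -25439 - \left(- \frac{8}{3} + \frac{\sqrt{5}}{3}\right) = -25439 + \left(\frac{8}{3} - \frac{\sqrt{5}}{3}\right) = - \frac{76309}{3} - \frac{\sqrt{5}}{3}$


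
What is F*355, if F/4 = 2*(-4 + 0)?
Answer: -11360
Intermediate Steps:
F = -32 (F = 4*(2*(-4 + 0)) = 4*(2*(-4)) = 4*(-8) = -32)
F*355 = -32*355 = -11360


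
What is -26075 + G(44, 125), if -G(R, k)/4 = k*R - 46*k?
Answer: -25075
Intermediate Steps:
G(R, k) = 184*k - 4*R*k (G(R, k) = -4*(k*R - 46*k) = -4*(R*k - 46*k) = -4*(-46*k + R*k) = 184*k - 4*R*k)
-26075 + G(44, 125) = -26075 + 4*125*(46 - 1*44) = -26075 + 4*125*(46 - 44) = -26075 + 4*125*2 = -26075 + 1000 = -25075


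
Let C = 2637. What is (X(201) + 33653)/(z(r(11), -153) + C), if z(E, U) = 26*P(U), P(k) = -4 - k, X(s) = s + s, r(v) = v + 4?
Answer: 34055/6511 ≈ 5.2304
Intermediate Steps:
r(v) = 4 + v
X(s) = 2*s
z(E, U) = -104 - 26*U (z(E, U) = 26*(-4 - U) = -104 - 26*U)
(X(201) + 33653)/(z(r(11), -153) + C) = (2*201 + 33653)/((-104 - 26*(-153)) + 2637) = (402 + 33653)/((-104 + 3978) + 2637) = 34055/(3874 + 2637) = 34055/6511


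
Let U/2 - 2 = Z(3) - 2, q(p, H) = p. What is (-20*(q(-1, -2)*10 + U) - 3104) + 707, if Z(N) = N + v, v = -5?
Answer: -2117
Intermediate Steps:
Z(N) = -5 + N (Z(N) = N - 5 = -5 + N)
U = -4 (U = 4 + 2*((-5 + 3) - 2) = 4 + 2*(-2 - 2) = 4 + 2*(-4) = 4 - 8 = -4)
(-20*(q(-1, -2)*10 + U) - 3104) + 707 = (-20*(-1*10 - 4) - 3104) + 707 = (-20*(-10 - 4) - 3104) + 707 = (-20*(-14) - 3104) + 707 = (280 - 3104) + 707 = -2824 + 707 = -2117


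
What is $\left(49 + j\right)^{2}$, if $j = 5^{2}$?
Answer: $5476$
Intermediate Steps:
$j = 25$
$\left(49 + j\right)^{2} = \left(49 + 25\right)^{2} = 74^{2} = 5476$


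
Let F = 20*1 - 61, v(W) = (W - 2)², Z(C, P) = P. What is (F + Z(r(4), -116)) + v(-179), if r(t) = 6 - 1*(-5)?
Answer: 32604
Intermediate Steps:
r(t) = 11 (r(t) = 6 + 5 = 11)
v(W) = (-2 + W)²
F = -41 (F = 20 - 61 = -41)
(F + Z(r(4), -116)) + v(-179) = (-41 - 116) + (-2 - 179)² = -157 + (-181)² = -157 + 32761 = 32604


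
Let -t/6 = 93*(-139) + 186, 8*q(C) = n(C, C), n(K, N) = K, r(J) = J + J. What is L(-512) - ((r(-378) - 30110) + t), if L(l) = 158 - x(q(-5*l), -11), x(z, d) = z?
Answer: -45742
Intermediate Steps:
r(J) = 2*J
q(C) = C/8
t = 76446 (t = -6*(93*(-139) + 186) = -6*(-12927 + 186) = -6*(-12741) = 76446)
L(l) = 158 + 5*l/8 (L(l) = 158 - (-5*l)/8 = 158 - (-5)*l/8 = 158 + 5*l/8)
L(-512) - ((r(-378) - 30110) + t) = (158 + (5/8)*(-512)) - ((2*(-378) - 30110) + 76446) = (158 - 320) - ((-756 - 30110) + 76446) = -162 - (-30866 + 76446) = -162 - 1*45580 = -162 - 45580 = -45742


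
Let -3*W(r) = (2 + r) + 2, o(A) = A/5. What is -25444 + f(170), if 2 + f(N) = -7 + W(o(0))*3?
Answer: -25457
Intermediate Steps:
o(A) = A/5 (o(A) = A*(1/5) = A/5)
W(r) = -4/3 - r/3 (W(r) = -((2 + r) + 2)/3 = -(4 + r)/3 = -4/3 - r/3)
f(N) = -13 (f(N) = -2 + (-7 + (-4/3 - 0/15)*3) = -2 + (-7 + (-4/3 - 1/3*0)*3) = -2 + (-7 + (-4/3 + 0)*3) = -2 + (-7 - 4/3*3) = -2 + (-7 - 4) = -2 - 11 = -13)
-25444 + f(170) = -25444 - 13 = -25457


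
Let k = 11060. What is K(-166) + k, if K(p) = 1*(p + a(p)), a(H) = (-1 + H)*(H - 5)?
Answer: 39451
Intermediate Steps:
a(H) = (-1 + H)*(-5 + H)
K(p) = 5 + p**2 - 5*p (K(p) = 1*(p + (5 + p**2 - 6*p)) = 1*(5 + p**2 - 5*p) = 5 + p**2 - 5*p)
K(-166) + k = (5 + (-166)**2 - 5*(-166)) + 11060 = (5 + 27556 + 830) + 11060 = 28391 + 11060 = 39451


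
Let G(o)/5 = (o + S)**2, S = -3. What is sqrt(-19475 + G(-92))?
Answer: 15*sqrt(114) ≈ 160.16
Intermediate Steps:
G(o) = 5*(-3 + o)**2 (G(o) = 5*(o - 3)**2 = 5*(-3 + o)**2)
sqrt(-19475 + G(-92)) = sqrt(-19475 + 5*(-3 - 92)**2) = sqrt(-19475 + 5*(-95)**2) = sqrt(-19475 + 5*9025) = sqrt(-19475 + 45125) = sqrt(25650) = 15*sqrt(114)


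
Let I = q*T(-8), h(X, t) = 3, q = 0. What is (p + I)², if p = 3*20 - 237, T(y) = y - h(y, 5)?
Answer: 31329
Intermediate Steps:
T(y) = -3 + y (T(y) = y - 1*3 = y - 3 = -3 + y)
p = -177 (p = 60 - 237 = -177)
I = 0 (I = 0*(-3 - 8) = 0*(-11) = 0)
(p + I)² = (-177 + 0)² = (-177)² = 31329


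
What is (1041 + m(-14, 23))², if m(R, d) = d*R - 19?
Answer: 490000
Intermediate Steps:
m(R, d) = -19 + R*d (m(R, d) = R*d - 19 = -19 + R*d)
(1041 + m(-14, 23))² = (1041 + (-19 - 14*23))² = (1041 + (-19 - 322))² = (1041 - 341)² = 700² = 490000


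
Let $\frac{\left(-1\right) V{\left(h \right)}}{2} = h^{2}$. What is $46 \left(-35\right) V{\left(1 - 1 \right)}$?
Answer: $0$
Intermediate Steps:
$V{\left(h \right)} = - 2 h^{2}$
$46 \left(-35\right) V{\left(1 - 1 \right)} = 46 \left(-35\right) \left(- 2 \left(1 - 1\right)^{2}\right) = - 1610 \left(- 2 \cdot 0^{2}\right) = - 1610 \left(\left(-2\right) 0\right) = \left(-1610\right) 0 = 0$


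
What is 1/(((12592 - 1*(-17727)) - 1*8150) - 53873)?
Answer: -1/31704 ≈ -3.1542e-5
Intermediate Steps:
1/(((12592 - 1*(-17727)) - 1*8150) - 53873) = 1/(((12592 + 17727) - 8150) - 53873) = 1/((30319 - 8150) - 53873) = 1/(22169 - 53873) = 1/(-31704) = -1/31704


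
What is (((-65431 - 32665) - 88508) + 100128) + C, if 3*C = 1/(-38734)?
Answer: -10048684153/116202 ≈ -86476.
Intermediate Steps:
C = -1/116202 (C = (⅓)/(-38734) = (⅓)*(-1/38734) = -1/116202 ≈ -8.6057e-6)
(((-65431 - 32665) - 88508) + 100128) + C = (((-65431 - 32665) - 88508) + 100128) - 1/116202 = ((-98096 - 88508) + 100128) - 1/116202 = (-186604 + 100128) - 1/116202 = -86476 - 1/116202 = -10048684153/116202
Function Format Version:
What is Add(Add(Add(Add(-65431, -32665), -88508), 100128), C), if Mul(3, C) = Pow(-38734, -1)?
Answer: Rational(-10048684153, 116202) ≈ -86476.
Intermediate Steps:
C = Rational(-1, 116202) (C = Mul(Rational(1, 3), Pow(-38734, -1)) = Mul(Rational(1, 3), Rational(-1, 38734)) = Rational(-1, 116202) ≈ -8.6057e-6)
Add(Add(Add(Add(-65431, -32665), -88508), 100128), C) = Add(Add(Add(Add(-65431, -32665), -88508), 100128), Rational(-1, 116202)) = Add(Add(Add(-98096, -88508), 100128), Rational(-1, 116202)) = Add(Add(-186604, 100128), Rational(-1, 116202)) = Add(-86476, Rational(-1, 116202)) = Rational(-10048684153, 116202)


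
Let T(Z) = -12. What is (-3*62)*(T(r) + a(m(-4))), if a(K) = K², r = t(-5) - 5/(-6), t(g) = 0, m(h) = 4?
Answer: -744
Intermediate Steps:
r = ⅚ (r = 0 - 5/(-6) = 0 - 5*(-⅙) = 0 + ⅚ = ⅚ ≈ 0.83333)
(-3*62)*(T(r) + a(m(-4))) = (-3*62)*(-12 + 4²) = -186*(-12 + 16) = -186*4 = -744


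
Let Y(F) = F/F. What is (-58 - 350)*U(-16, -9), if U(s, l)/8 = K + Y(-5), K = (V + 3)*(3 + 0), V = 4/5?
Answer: -202368/5 ≈ -40474.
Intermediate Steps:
V = ⅘ (V = 4*(⅕) = ⅘ ≈ 0.80000)
Y(F) = 1
K = 57/5 (K = (⅘ + 3)*(3 + 0) = (19/5)*3 = 57/5 ≈ 11.400)
U(s, l) = 496/5 (U(s, l) = 8*(57/5 + 1) = 8*(62/5) = 496/5)
(-58 - 350)*U(-16, -9) = (-58 - 350)*(496/5) = -408*496/5 = -202368/5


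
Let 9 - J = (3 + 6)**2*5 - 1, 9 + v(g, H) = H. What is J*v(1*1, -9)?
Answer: 7110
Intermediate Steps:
v(g, H) = -9 + H
J = -395 (J = 9 - ((3 + 6)**2*5 - 1) = 9 - (9**2*5 - 1) = 9 - (81*5 - 1) = 9 - (405 - 1) = 9 - 1*404 = 9 - 404 = -395)
J*v(1*1, -9) = -395*(-9 - 9) = -395*(-18) = 7110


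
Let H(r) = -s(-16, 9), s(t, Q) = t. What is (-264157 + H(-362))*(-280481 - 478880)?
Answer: 200578373901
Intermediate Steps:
H(r) = 16 (H(r) = -1*(-16) = 16)
(-264157 + H(-362))*(-280481 - 478880) = (-264157 + 16)*(-280481 - 478880) = -264141*(-759361) = 200578373901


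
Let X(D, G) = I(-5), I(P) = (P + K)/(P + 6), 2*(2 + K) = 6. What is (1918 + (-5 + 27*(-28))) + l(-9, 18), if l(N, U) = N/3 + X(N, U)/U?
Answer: 10384/9 ≈ 1153.8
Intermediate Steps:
K = 1 (K = -2 + (½)*6 = -2 + 3 = 1)
I(P) = (1 + P)/(6 + P) (I(P) = (P + 1)/(P + 6) = (1 + P)/(6 + P))
X(D, G) = -4 (X(D, G) = (1 - 5)/(6 - 5) = -4/1 = 1*(-4) = -4)
l(N, U) = -4/U + N/3 (l(N, U) = N/3 - 4/U = -4/U + N/3)
(1918 + (-5 + 27*(-28))) + l(-9, 18) = (1918 + (-5 + 27*(-28))) + (-4/18 + (⅓)*(-9)) = (1918 + (-5 - 756)) + (-4*1/18 - 3) = (1918 - 761) + (-2/9 - 3) = 1157 - 29/9 = 10384/9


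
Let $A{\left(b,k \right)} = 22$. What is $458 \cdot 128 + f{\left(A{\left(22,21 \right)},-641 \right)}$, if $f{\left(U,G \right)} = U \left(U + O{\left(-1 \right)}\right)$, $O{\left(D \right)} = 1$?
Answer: $59130$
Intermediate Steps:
$f{\left(U,G \right)} = U \left(1 + U\right)$ ($f{\left(U,G \right)} = U \left(U + 1\right) = U \left(1 + U\right)$)
$458 \cdot 128 + f{\left(A{\left(22,21 \right)},-641 \right)} = 458 \cdot 128 + 22 \left(1 + 22\right) = 58624 + 22 \cdot 23 = 58624 + 506 = 59130$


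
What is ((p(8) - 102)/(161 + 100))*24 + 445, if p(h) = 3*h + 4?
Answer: 38123/87 ≈ 438.20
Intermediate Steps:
p(h) = 4 + 3*h
((p(8) - 102)/(161 + 100))*24 + 445 = (((4 + 3*8) - 102)/(161 + 100))*24 + 445 = (((4 + 24) - 102)/261)*24 + 445 = ((28 - 102)*(1/261))*24 + 445 = -74*1/261*24 + 445 = -74/261*24 + 445 = -592/87 + 445 = 38123/87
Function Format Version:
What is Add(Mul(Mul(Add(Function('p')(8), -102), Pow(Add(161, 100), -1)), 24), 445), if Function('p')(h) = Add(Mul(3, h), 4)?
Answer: Rational(38123, 87) ≈ 438.20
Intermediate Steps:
Function('p')(h) = Add(4, Mul(3, h))
Add(Mul(Mul(Add(Function('p')(8), -102), Pow(Add(161, 100), -1)), 24), 445) = Add(Mul(Mul(Add(Add(4, Mul(3, 8)), -102), Pow(Add(161, 100), -1)), 24), 445) = Add(Mul(Mul(Add(Add(4, 24), -102), Pow(261, -1)), 24), 445) = Add(Mul(Mul(Add(28, -102), Rational(1, 261)), 24), 445) = Add(Mul(Mul(-74, Rational(1, 261)), 24), 445) = Add(Mul(Rational(-74, 261), 24), 445) = Add(Rational(-592, 87), 445) = Rational(38123, 87)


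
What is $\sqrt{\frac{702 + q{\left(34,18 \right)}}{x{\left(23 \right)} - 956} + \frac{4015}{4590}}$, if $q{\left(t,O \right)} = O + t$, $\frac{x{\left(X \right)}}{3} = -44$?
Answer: $\frac{\sqrt{942}}{72} \approx 0.42628$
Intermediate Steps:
$x{\left(X \right)} = -132$ ($x{\left(X \right)} = 3 \left(-44\right) = -132$)
$\sqrt{\frac{702 + q{\left(34,18 \right)}}{x{\left(23 \right)} - 956} + \frac{4015}{4590}} = \sqrt{\frac{702 + \left(18 + 34\right)}{-132 - 956} + \frac{4015}{4590}} = \sqrt{\frac{702 + 52}{-1088} + 4015 \cdot \frac{1}{4590}} = \sqrt{754 \left(- \frac{1}{1088}\right) + \frac{803}{918}} = \sqrt{- \frac{377}{544} + \frac{803}{918}} = \sqrt{\frac{157}{864}} = \frac{\sqrt{942}}{72}$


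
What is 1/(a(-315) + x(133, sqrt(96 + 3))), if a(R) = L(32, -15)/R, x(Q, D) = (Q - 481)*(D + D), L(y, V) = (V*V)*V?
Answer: -175/783298797 - 11368*sqrt(11)/261099599 ≈ -0.00014463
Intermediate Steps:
L(y, V) = V**3 (L(y, V) = V**2*V = V**3)
x(Q, D) = 2*D*(-481 + Q) (x(Q, D) = (-481 + Q)*(2*D) = 2*D*(-481 + Q))
a(R) = -3375/R (a(R) = (-15)**3/R = -3375/R)
1/(a(-315) + x(133, sqrt(96 + 3))) = 1/(-3375/(-315) + 2*sqrt(96 + 3)*(-481 + 133)) = 1/(-3375*(-1/315) + 2*sqrt(99)*(-348)) = 1/(75/7 + 2*(3*sqrt(11))*(-348)) = 1/(75/7 - 2088*sqrt(11))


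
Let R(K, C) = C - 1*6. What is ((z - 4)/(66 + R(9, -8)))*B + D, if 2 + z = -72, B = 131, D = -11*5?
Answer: -503/2 ≈ -251.50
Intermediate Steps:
D = -55
R(K, C) = -6 + C (R(K, C) = C - 6 = -6 + C)
z = -74 (z = -2 - 72 = -74)
((z - 4)/(66 + R(9, -8)))*B + D = ((-74 - 4)/(66 + (-6 - 8)))*131 - 55 = -78/(66 - 14)*131 - 55 = -78/52*131 - 55 = -78*1/52*131 - 55 = -3/2*131 - 55 = -393/2 - 55 = -503/2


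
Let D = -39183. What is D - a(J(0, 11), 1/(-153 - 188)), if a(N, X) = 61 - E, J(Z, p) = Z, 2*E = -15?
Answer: -78503/2 ≈ -39252.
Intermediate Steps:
E = -15/2 (E = (½)*(-15) = -15/2 ≈ -7.5000)
a(N, X) = 137/2 (a(N, X) = 61 - 1*(-15/2) = 61 + 15/2 = 137/2)
D - a(J(0, 11), 1/(-153 - 188)) = -39183 - 1*137/2 = -39183 - 137/2 = -78503/2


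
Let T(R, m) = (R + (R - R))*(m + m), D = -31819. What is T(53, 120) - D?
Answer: 44539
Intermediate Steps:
T(R, m) = 2*R*m (T(R, m) = (R + 0)*(2*m) = R*(2*m) = 2*R*m)
T(53, 120) - D = 2*53*120 - 1*(-31819) = 12720 + 31819 = 44539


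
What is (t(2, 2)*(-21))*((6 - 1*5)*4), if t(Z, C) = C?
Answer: -168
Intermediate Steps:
(t(2, 2)*(-21))*((6 - 1*5)*4) = (2*(-21))*((6 - 1*5)*4) = -42*(6 - 5)*4 = -42*4 = -168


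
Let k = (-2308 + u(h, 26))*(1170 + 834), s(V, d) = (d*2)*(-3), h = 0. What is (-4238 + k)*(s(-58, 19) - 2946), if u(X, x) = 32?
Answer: 13969946520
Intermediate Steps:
s(V, d) = -6*d (s(V, d) = (2*d)*(-3) = -6*d)
k = -4561104 (k = (-2308 + 32)*(1170 + 834) = -2276*2004 = -4561104)
(-4238 + k)*(s(-58, 19) - 2946) = (-4238 - 4561104)*(-6*19 - 2946) = -4565342*(-114 - 2946) = -4565342*(-3060) = 13969946520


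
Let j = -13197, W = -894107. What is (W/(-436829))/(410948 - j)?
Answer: 894107/185278836205 ≈ 4.8257e-6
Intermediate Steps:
(W/(-436829))/(410948 - j) = (-894107/(-436829))/(410948 - 1*(-13197)) = (-894107*(-1/436829))/(410948 + 13197) = (894107/436829)/424145 = (894107/436829)*(1/424145) = 894107/185278836205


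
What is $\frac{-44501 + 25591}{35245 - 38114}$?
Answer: $\frac{18910}{2869} \approx 6.5911$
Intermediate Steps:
$\frac{-44501 + 25591}{35245 - 38114} = - \frac{18910}{-2869} = \left(-18910\right) \left(- \frac{1}{2869}\right) = \frac{18910}{2869}$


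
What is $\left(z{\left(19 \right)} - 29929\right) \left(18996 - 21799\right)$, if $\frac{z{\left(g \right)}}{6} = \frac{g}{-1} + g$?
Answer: $83890987$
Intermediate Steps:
$z{\left(g \right)} = 0$ ($z{\left(g \right)} = 6 \left(\frac{g}{-1} + g\right) = 6 \left(g \left(-1\right) + g\right) = 6 \left(- g + g\right) = 6 \cdot 0 = 0$)
$\left(z{\left(19 \right)} - 29929\right) \left(18996 - 21799\right) = \left(0 - 29929\right) \left(18996 - 21799\right) = \left(-29929\right) \left(-2803\right) = 83890987$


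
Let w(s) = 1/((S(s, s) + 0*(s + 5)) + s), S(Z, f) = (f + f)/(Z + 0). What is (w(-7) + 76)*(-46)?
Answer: -17434/5 ≈ -3486.8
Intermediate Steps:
S(Z, f) = 2*f/Z (S(Z, f) = (2*f)/Z = 2*f/Z)
w(s) = 1/(2 + s) (w(s) = 1/((2*s/s + 0*(s + 5)) + s) = 1/((2 + 0*(5 + s)) + s) = 1/((2 + 0) + s) = 1/(2 + s))
(w(-7) + 76)*(-46) = (1/(2 - 7) + 76)*(-46) = (1/(-5) + 76)*(-46) = (-1/5 + 76)*(-46) = (379/5)*(-46) = -17434/5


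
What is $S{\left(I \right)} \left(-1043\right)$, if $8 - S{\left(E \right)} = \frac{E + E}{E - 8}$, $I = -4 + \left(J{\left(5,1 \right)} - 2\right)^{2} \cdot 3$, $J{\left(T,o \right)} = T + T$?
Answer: $- \frac{277438}{45} \approx -6165.3$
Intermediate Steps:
$J{\left(T,o \right)} = 2 T$
$I = 188$ ($I = -4 + \left(2 \cdot 5 - 2\right)^{2} \cdot 3 = -4 + \left(10 - 2\right)^{2} \cdot 3 = -4 + 8^{2} \cdot 3 = -4 + 64 \cdot 3 = -4 + 192 = 188$)
$S{\left(E \right)} = 8 - \frac{2 E}{-8 + E}$ ($S{\left(E \right)} = 8 - \frac{E + E}{E - 8} = 8 - \frac{2 E}{-8 + E}$)
$S{\left(I \right)} \left(-1043\right) = \frac{2 \left(-32 + 3 \cdot 188\right)}{-8 + 188} \left(-1043\right) = \frac{2 \left(-32 + 564\right)}{180} \left(-1043\right) = 2 \cdot \frac{1}{180} \cdot 532 \left(-1043\right) = \frac{266}{45} \left(-1043\right) = - \frac{277438}{45}$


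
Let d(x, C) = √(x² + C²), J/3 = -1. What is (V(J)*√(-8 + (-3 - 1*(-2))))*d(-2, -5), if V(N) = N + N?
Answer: -18*I*√29 ≈ -96.933*I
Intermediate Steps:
J = -3 (J = 3*(-1) = -3)
V(N) = 2*N
d(x, C) = √(C² + x²)
(V(J)*√(-8 + (-3 - 1*(-2))))*d(-2, -5) = ((2*(-3))*√(-8 + (-3 - 1*(-2))))*√((-5)² + (-2)²) = (-6*√(-8 + (-3 + 2)))*√(25 + 4) = (-6*√(-8 - 1))*√29 = (-18*I)*√29 = -18*I*√29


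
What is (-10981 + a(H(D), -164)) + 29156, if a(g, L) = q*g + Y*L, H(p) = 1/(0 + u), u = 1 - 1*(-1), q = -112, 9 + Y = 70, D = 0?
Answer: 8115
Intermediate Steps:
Y = 61 (Y = -9 + 70 = 61)
u = 2 (u = 1 + 1 = 2)
H(p) = ½ (H(p) = 1/(0 + 2) = 1/2 = ½)
a(g, L) = -112*g + 61*L
(-10981 + a(H(D), -164)) + 29156 = (-10981 + (-112*½ + 61*(-164))) + 29156 = (-10981 + (-56 - 10004)) + 29156 = (-10981 - 10060) + 29156 = -21041 + 29156 = 8115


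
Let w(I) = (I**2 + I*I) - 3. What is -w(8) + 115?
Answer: -10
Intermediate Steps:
w(I) = -3 + 2*I**2 (w(I) = (I**2 + I**2) - 3 = 2*I**2 - 3 = -3 + 2*I**2)
-w(8) + 115 = -(-3 + 2*8**2) + 115 = -(-3 + 2*64) + 115 = -(-3 + 128) + 115 = -1*125 + 115 = -125 + 115 = -10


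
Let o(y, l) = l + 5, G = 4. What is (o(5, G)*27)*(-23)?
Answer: -5589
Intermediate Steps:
o(y, l) = 5 + l
(o(5, G)*27)*(-23) = ((5 + 4)*27)*(-23) = (9*27)*(-23) = 243*(-23) = -5589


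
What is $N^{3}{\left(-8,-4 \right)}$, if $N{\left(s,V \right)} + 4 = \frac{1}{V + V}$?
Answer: $- \frac{35937}{512} \approx -70.189$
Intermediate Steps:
$N{\left(s,V \right)} = -4 + \frac{1}{2 V}$ ($N{\left(s,V \right)} = -4 + \frac{1}{V + V} = -4 + \frac{1}{2 V}$)
$N^{3}{\left(-8,-4 \right)} = \left(-4 + \frac{1}{2 \left(-4\right)}\right)^{3} = \left(-4 + \frac{1}{2} \left(- \frac{1}{4}\right)\right)^{3} = \left(-4 - \frac{1}{8}\right)^{3} = \left(- \frac{33}{8}\right)^{3} = - \frac{35937}{512}$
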